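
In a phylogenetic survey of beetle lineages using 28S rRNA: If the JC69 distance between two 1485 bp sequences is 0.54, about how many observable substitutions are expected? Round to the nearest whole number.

572

Invert JC69: p = (3/4)(1 − e^(−4d/3)) = 0.75 × (1 − e^(-0.72)) = 0.75 × (1 − 0.486752) = 0.384936.
Expected differing sites = pL ≈ 0.384936 × 1485 = 571.62996 ≈ 572.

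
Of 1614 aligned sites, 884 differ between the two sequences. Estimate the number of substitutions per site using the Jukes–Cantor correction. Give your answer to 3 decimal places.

p = 884/1614 ≈ 0.547708.
d = −(3/4) ln(1 − 4p/3) = −0.75 ln(1 − 0.730277) = −0.75 ln(0.269723)
  = −0.75 × (-1.310360) = 0.982770 substitutions/site.

0.983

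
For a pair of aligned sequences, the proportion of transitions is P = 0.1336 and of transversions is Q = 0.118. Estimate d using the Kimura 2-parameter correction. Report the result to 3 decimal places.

Under the Kimura two-parameter model, d = −½ ln(1 − 2P − Q) − ¼ ln(1 − 2Q).
1 − 2P − Q = 0.6148, giving −½ ln(0.6148) = 0.243229.
1 − 2Q = 0.764, giving −¼ ln(0.764) = 0.067297.
d = 0.243229 + 0.067297 = 0.310526.

0.311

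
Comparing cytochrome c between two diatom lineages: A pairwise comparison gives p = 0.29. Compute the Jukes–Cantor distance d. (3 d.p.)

d = −(3/4) ln(1 − 4p/3) = −0.75 ln(1 − 0.386667) = −0.75 ln(0.613333)
  = −0.75 × (-0.488847) = 0.366635 substitutions/site.

0.367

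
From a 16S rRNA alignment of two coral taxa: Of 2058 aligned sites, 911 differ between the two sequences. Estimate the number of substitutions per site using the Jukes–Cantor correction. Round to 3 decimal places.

0.669

p = 911/2058 ≈ 0.442663.
d = −(3/4) ln(1 − 4p/3) = −0.75 ln(1 − 0.590217) = −0.75 ln(0.409783)
  = −0.75 × (-0.892128) = 0.669096 substitutions/site.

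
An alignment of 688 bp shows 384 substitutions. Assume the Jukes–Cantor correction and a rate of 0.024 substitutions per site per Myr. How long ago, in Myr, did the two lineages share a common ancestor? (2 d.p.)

p = 384/688 ≈ 0.55814.
d = −(3/4) ln(1 − 4p/3) = −0.75 ln(1 − 0.744187) = −0.75 ln(0.255813)
  = −0.75 × (-1.363309) = 1.022482 substitutions/site.
Under a molecular clock d = 2μt, so t = d/(2μ) = 1.022482 / (2 × 0.024) = 21.30 Myr.

21.30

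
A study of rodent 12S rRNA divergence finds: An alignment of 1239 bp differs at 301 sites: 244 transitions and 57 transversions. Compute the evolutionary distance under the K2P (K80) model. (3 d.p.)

P = 244/1239 ≈ 0.196933 and Q = 57/1239 ≈ 0.046005.
Under the Kimura two-parameter model, d = −½ ln(1 − 2P − Q) − ¼ ln(1 − 2Q).
1 − 2P − Q = 0.560129, giving −½ ln(0.560129) = 0.289794.
1 − 2Q = 0.90799, giving −¼ ln(0.90799) = 0.024130.
d = 0.289794 + 0.024130 = 0.313924.

0.314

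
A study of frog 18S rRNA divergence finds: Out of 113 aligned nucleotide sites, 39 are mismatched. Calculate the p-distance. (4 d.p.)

p = 39/113 = 0.345132… ≈ 0.3451 (to 4 d.p.).

0.3451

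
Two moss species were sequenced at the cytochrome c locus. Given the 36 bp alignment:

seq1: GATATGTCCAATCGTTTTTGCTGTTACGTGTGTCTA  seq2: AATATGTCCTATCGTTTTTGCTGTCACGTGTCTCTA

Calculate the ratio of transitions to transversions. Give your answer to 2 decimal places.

Transitions are A↔G and C↔T; transversions are all other mismatches.
Transitions: 2. Transversions: 2.
R = 2/2 = 1.00.

1.00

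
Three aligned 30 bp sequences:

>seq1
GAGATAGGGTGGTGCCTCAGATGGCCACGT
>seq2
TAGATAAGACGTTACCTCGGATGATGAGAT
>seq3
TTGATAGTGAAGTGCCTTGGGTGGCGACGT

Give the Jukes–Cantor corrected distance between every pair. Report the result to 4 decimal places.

d(seq1,seq2) = 0.5716, d(seq1,seq3) = 0.3831, d(seq2,seq3) = 0.7301

seq1–seq2: 12/30 sites differ → p = 0.4, d = −0.75 ln(1 − 0.533333) = 0.571605 ≈ 0.5716.
seq1–seq3: 9/30 sites differ → p = 0.3, d = −0.75 ln(1 − 0.4) = 0.383119 ≈ 0.3831.
seq2–seq3: 14/30 sites differ → p ≈ 0.466667, d = −0.75 ln(1 − 0.622223) = 0.730088 ≈ 0.7301.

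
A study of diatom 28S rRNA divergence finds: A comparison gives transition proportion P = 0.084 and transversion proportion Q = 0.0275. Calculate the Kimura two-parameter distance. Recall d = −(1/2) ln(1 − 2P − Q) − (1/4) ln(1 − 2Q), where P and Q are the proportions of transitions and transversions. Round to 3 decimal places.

0.123

Under the Kimura two-parameter model, d = −½ ln(1 − 2P − Q) − ¼ ln(1 − 2Q).
1 − 2P − Q = 0.8045, giving −½ ln(0.8045) = 0.108767.
1 − 2Q = 0.945, giving −¼ ln(0.945) = 0.014143.
d = 0.108767 + 0.014143 = 0.122910.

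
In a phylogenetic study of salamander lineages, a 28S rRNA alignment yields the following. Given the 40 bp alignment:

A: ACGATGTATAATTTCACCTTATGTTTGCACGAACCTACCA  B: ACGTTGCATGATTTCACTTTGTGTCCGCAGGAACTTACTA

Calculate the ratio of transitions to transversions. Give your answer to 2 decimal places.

Transitions are A↔G and C↔T; transversions are all other mismatches.
Transitions: 8. Transversions: 2.
R = 8/2 = 4.00.

4.00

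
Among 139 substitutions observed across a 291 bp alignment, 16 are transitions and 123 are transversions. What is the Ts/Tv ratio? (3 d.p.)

0.130

R = 16/123 = 0.130081… ≈ 0.130 (to 3 d.p.).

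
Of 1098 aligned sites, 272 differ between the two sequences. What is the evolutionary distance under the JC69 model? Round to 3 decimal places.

p = 272/1098 ≈ 0.247723.
d = −(3/4) ln(1 − 4p/3) = −0.75 ln(1 − 0.330297) = −0.75 ln(0.669703)
  = −0.75 × (-0.400921) = 0.300691 substitutions/site.

0.301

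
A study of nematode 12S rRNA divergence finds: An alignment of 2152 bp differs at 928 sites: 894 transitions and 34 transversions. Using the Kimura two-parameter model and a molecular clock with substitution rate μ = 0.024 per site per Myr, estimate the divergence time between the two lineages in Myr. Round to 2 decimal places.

P = 894/2152 ≈ 0.415428 and Q = 34/2152 ≈ 0.015799.
Under the Kimura two-parameter model, d = −½ ln(1 − 2P − Q) − ¼ ln(1 − 2Q).
1 − 2P − Q = 0.153345, giving −½ ln(0.153345) = 0.937532.
1 − 2Q = 0.968402, giving −¼ ln(0.968402) = 0.008027.
d = 0.937532 + 0.008027 = 0.945559.
Under a molecular clock d = 2μt, so t = d/(2μ) = 0.945559 / (2 × 0.024) = 19.70 Myr.

19.70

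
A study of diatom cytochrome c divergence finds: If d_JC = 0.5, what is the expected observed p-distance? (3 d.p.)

p = (3/4)(1 − e^(−4d/3)) = 0.75 × (1 − e^(-0.666667)) = 0.75 × (1 − 0.513417) = 0.364937.

0.365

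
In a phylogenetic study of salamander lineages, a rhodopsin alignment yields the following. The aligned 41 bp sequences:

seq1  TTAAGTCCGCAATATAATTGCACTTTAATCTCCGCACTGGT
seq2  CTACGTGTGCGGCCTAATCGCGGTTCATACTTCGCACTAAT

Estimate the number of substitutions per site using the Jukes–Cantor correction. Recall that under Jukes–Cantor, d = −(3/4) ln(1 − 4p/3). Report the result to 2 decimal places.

The sequences differ at 17 of 41 sites, so p = 17/41 ≈ 0.414634.
d = −(3/4) ln(1 − 4p/3) = −0.75 ln(1 − 0.552845) = −0.75 ln(0.447155)
  = −0.75 × (-0.804850) = 0.603638 substitutions/site.

0.60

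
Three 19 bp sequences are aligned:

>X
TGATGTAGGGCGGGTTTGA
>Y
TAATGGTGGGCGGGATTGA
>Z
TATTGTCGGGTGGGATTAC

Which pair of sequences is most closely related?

X and Y

X–Y: 4/19 differ, p = 0.211, d = 0.247.
X–Z: 7/19 differ, p = 0.368, d = 0.507.
Y–Z: 6/19 differ, p = 0.316, d = 0.410.
The smallest distance is between X and Y.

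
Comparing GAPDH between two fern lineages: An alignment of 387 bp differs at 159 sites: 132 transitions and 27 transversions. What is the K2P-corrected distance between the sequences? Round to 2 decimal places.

P = 132/387 ≈ 0.341085 and Q = 27/387 ≈ 0.069767.
Under the Kimura two-parameter model, d = −½ ln(1 − 2P − Q) − ¼ ln(1 − 2Q).
1 − 2P − Q = 0.248063, giving −½ ln(0.248063) = 0.697036.
1 − 2Q = 0.860466, giving −¼ ln(0.860466) = 0.037570.
d = 0.697036 + 0.037570 = 0.734606.

0.73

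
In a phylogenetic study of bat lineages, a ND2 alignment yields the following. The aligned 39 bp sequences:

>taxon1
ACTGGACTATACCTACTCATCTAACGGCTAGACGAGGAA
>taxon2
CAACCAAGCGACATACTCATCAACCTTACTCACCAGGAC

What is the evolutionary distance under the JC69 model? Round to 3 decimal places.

The sequences differ at 20 of 39 sites, so p = 20/39 ≈ 0.512821.
d = −(3/4) ln(1 − 4p/3) = −0.75 ln(1 − 0.683761) = −0.75 ln(0.316239)
  = −0.75 × (-1.151257) = 0.863443 substitutions/site.

0.863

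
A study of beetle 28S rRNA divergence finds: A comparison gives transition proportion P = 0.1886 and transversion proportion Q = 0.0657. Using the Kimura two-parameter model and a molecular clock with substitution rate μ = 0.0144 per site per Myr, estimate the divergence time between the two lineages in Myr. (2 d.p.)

Under the Kimura two-parameter model, d = −½ ln(1 − 2P − Q) − ¼ ln(1 − 2Q).
1 − 2P − Q = 0.5571, giving −½ ln(0.5571) = 0.292505.
1 − 2Q = 0.8686, giving −¼ ln(0.8686) = 0.035218.
d = 0.292505 + 0.035218 = 0.327723.
Under a molecular clock d = 2μt, so t = d/(2μ) = 0.327723 / (2 × 0.0144) = 11.38 Myr.

11.38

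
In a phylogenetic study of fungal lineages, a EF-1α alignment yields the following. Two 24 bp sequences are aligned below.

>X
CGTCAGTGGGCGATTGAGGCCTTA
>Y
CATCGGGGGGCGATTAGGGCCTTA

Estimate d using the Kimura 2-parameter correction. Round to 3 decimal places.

Of 24 sites, 4 differences are transitions and 1 are transversions, so P = 4/24 ≈ 0.166667 and Q = 1/24 ≈ 0.041667.
Under the Kimura two-parameter model, d = −½ ln(1 − 2P − Q) − ¼ ln(1 − 2Q).
1 − 2P − Q = 0.624999, giving −½ ln(0.624999) = 0.235003.
1 − 2Q = 0.916666, giving −¼ ln(0.916666) = 0.021753.
d = 0.235003 + 0.021753 = 0.256756.

0.257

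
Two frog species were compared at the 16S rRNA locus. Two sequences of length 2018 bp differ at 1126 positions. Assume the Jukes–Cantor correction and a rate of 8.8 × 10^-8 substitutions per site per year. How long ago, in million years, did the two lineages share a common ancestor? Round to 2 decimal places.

p = 1126/2018 ≈ 0.557978.
d = −(3/4) ln(1 − 4p/3) = −0.75 ln(1 − 0.743971) = −0.75 ln(0.256029)
  = −0.75 × (-1.362465) = 1.021849 substitutions/site.
Under a molecular clock d = 2μt, so t = d/(2μ) = 1.021849 / (2 × 8.8 × 10^-8) = 5.81 million years.

5.81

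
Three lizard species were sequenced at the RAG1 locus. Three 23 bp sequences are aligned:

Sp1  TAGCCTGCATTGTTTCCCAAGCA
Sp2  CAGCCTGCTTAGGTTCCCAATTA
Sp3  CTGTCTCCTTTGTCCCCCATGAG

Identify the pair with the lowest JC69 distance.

Sp1 and Sp2

Sp1–Sp2: 6/23 differ, p = 0.261, d = 0.321.
Sp1–Sp3: 10/23 differ, p = 0.435, d = 0.650.
Sp2–Sp3: 11/23 differ, p = 0.478, d = 0.761.
The smallest distance is between Sp1 and Sp2.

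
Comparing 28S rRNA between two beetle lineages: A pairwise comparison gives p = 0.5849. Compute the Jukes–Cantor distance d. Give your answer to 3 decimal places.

1.135

d = −(3/4) ln(1 − 4p/3) = −0.75 ln(1 − 0.779867) = −0.75 ln(0.220133)
  = −0.75 × (-1.513523) = 1.135142 substitutions/site.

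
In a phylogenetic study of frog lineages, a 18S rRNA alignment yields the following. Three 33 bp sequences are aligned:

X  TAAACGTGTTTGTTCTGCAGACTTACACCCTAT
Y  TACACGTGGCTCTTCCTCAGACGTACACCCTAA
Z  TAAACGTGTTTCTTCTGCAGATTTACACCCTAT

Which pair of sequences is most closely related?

X–Y: 8/33 differ, p = 0.242, d = 0.293.
X–Z: 2/33 differ, p = 0.061, d = 0.063.
Y–Z: 8/33 differ, p = 0.242, d = 0.293.
The smallest distance is between X and Z.

X and Z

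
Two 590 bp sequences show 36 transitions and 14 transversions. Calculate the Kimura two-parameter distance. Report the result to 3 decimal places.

0.091

P = 36/590 ≈ 0.061017 and Q = 14/590 ≈ 0.023729.
Under the Kimura two-parameter model, d = −½ ln(1 − 2P − Q) − ¼ ln(1 − 2Q).
1 − 2P − Q = 0.854237, giving −½ ln(0.854237) = 0.078773.
1 − 2Q = 0.952542, giving −¼ ln(0.952542) = 0.012155.
d = 0.078773 + 0.012155 = 0.090928.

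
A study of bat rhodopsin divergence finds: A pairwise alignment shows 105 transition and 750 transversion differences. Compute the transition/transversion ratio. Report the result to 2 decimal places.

R = 105/750 = 0.14.

0.14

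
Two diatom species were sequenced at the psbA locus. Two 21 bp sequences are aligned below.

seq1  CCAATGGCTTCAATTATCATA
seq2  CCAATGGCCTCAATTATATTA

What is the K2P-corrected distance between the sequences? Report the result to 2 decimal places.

0.16

Of 21 sites, 1 differences are transitions and 2 are transversions, so P = 1/21 ≈ 0.047619 and Q = 2/21 ≈ 0.095238.
Under the Kimura two-parameter model, d = −½ ln(1 − 2P − Q) − ¼ ln(1 − 2Q).
1 − 2P − Q = 0.809524, giving −½ ln(0.809524) = 0.105654.
1 − 2Q = 0.809524, giving −¼ ln(0.809524) = 0.052827.
d = 0.105654 + 0.052827 = 0.158481.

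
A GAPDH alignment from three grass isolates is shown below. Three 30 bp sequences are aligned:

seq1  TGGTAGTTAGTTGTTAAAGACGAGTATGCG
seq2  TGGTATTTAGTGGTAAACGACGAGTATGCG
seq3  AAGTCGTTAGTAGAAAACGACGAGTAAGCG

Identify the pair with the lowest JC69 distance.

seq1–seq2: 4/30 differ, p = 0.133, d = 0.147.
seq1–seq3: 8/30 differ, p = 0.267, d = 0.330.
seq2–seq3: 7/30 differ, p = 0.233, d = 0.280.
The smallest distance is between seq1 and seq2.

seq1 and seq2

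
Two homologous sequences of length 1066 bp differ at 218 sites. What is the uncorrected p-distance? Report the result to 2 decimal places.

p = 218/1066 = 0.204502… ≈ 0.20 (to 2 d.p.).

0.20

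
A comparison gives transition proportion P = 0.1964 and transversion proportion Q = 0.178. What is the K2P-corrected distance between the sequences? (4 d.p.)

0.5329

Under the Kimura two-parameter model, d = −½ ln(1 − 2P − Q) − ¼ ln(1 − 2Q).
1 − 2P − Q = 0.4292, giving −½ ln(0.4292) = 0.422916.
1 − 2Q = 0.644, giving −¼ ln(0.644) = 0.110014.
d = 0.422916 + 0.110014 = 0.532930.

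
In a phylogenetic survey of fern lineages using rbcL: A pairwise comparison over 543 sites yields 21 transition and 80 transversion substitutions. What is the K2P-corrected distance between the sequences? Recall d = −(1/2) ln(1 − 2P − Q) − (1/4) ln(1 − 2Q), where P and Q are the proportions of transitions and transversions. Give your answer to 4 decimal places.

0.2145

P = 21/543 ≈ 0.038674 and Q = 80/543 ≈ 0.14733.
Under the Kimura two-parameter model, d = −½ ln(1 − 2P − Q) − ¼ ln(1 − 2Q).
1 − 2P − Q = 0.775322, giving −½ ln(0.775322) = 0.127238.
1 − 2Q = 0.70534, giving −¼ ln(0.70534) = 0.087269.
d = 0.127238 + 0.087269 = 0.214507.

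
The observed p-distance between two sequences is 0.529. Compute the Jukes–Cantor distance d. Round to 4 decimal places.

0.9164

d = −(3/4) ln(1 − 4p/3) = −0.75 ln(1 − 0.705333) = −0.75 ln(0.294667)
  = −0.75 × (-1.221909) = 0.916432 substitutions/site.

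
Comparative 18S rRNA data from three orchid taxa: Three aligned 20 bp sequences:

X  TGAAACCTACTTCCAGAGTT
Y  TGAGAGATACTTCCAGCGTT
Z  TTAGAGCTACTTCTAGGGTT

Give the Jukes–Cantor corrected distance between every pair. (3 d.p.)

d(X,Y) = 0.233, d(X,Z) = 0.304, d(Y,Z) = 0.233

X–Y: 4/20 sites differ → p = 0.2, d = −0.75 ln(1 − 0.266667) = 0.232617 ≈ 0.233.
X–Z: 5/20 sites differ → p = 0.25, d = −0.75 ln(1 − 0.333333) = 0.304098 ≈ 0.304.
Y–Z: 4/20 sites differ → p = 0.2, d = −0.75 ln(1 − 0.266667) = 0.232617 ≈ 0.233.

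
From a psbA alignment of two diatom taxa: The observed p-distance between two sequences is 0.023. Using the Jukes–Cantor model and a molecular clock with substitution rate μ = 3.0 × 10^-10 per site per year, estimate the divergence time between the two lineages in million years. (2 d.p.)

d = −(3/4) ln(1 − 4p/3) = −0.75 ln(1 − 0.030667) = −0.75 ln(0.969333)
  = −0.75 × (-0.031147) = 0.023360 substitutions/site.
Under a molecular clock d = 2μt, so t = d/(2μ) = 0.023360 / (2 × 3.0 × 10^-10) = 38.93 million years.

38.93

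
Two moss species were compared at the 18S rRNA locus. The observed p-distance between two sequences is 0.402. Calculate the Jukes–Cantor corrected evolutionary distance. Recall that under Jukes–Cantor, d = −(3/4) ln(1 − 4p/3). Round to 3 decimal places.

0.576

d = −(3/4) ln(1 − 4p/3) = −0.75 ln(1 − 0.536) = −0.75 ln(0.464)
  = −0.75 × (-0.767871) = 0.575903 substitutions/site.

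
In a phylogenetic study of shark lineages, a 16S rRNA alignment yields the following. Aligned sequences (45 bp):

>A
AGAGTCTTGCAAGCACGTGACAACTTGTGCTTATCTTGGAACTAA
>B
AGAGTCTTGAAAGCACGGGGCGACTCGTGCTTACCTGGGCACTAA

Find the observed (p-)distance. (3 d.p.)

The sequences differ at 8 of 45 positions (sites 10, 18, 20, 22, 26, 34, 37, 40).
p = 8/45 = 0.177777… ≈ 0.178 (to 3 d.p.).

0.178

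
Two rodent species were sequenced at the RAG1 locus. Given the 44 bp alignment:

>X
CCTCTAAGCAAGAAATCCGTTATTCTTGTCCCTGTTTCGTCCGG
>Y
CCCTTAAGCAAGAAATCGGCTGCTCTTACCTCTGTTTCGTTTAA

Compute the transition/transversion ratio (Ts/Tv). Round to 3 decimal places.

12.000

Transitions are A↔G and C↔T; transversions are all other mismatches.
Transitions: 12. Transversions: 1.
R = 12/1 = 12.000.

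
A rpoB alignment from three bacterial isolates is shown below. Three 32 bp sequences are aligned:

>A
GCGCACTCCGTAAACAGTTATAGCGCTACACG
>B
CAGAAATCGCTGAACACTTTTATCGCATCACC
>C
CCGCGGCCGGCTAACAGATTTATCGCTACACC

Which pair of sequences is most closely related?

A–B: 13/32 differ, p = 0.406, d = 0.585.
A–C: 11/32 differ, p = 0.344, d = 0.460.
B–C: 12/32 differ, p = 0.375, d = 0.520.
The smallest distance is between A and C.

A and C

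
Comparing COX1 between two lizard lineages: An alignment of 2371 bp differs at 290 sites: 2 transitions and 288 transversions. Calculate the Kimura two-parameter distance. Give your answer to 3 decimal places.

0.135

P = 2/2371 ≈ 0.000844 and Q = 288/2371 ≈ 0.121468.
Under the Kimura two-parameter model, d = −½ ln(1 − 2P − Q) − ¼ ln(1 − 2Q).
1 − 2P − Q = 0.876844, giving −½ ln(0.876844) = 0.065713.
1 − 2Q = 0.757064, giving −¼ ln(0.757064) = 0.069577.
d = 0.065713 + 0.069577 = 0.135290.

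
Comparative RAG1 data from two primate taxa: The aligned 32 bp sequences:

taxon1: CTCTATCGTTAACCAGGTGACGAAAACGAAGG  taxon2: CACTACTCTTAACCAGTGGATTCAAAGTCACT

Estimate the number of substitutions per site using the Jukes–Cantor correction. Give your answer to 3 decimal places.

The sequences differ at 14 of 32 sites, so p = 14/32 = 0.4375.
d = −(3/4) ln(1 − 4p/3) = −0.75 ln(1 − 0.583333) = −0.75 ln(0.416667)
  = −0.75 × (-0.875468) = 0.656601 substitutions/site.

0.657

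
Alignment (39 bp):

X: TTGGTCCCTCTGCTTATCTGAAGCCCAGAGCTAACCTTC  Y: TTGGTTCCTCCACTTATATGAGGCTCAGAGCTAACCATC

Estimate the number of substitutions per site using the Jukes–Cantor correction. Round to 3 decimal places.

0.205

The sequences differ at 7 of 39 sites (6, 11, 12, 18, 22, 25, 37), so p = 7/39 ≈ 0.179487.
d = −(3/4) ln(1 − 4p/3) = −0.75 ln(1 − 0.239316) = −0.75 ln(0.760684)
  = −0.75 × (-0.273537) = 0.205153 substitutions/site.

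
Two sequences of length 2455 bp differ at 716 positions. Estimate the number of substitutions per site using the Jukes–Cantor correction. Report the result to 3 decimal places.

p = 716/2455 ≈ 0.29165.
d = −(3/4) ln(1 − 4p/3) = −0.75 ln(1 − 0.388867) = −0.75 ln(0.611133)
  = −0.75 × (-0.492441) = 0.369331 substitutions/site.

0.369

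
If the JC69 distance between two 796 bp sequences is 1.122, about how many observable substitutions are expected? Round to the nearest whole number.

463

Invert JC69: p = (3/4)(1 − e^(−4d/3)) = 0.75 × (1 − e^(-1.496)) = 0.75 × (1 − 0.224024) = 0.581982.
Expected differing sites = pL ≈ 0.581982 × 796 = 463.257672 ≈ 463.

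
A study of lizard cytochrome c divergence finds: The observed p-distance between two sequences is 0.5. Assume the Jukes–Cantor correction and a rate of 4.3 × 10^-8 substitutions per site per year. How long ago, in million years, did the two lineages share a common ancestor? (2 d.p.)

d = −(3/4) ln(1 − 4p/3) = −0.75 ln(1 − 0.666667) = −0.75 ln(0.333333)
  = −0.75 × (-1.098613) = 0.823960 substitutions/site.
Under a molecular clock d = 2μt, so t = d/(2μ) = 0.823960 / (2 × 4.3 × 10^-8) = 9.58 million years.

9.58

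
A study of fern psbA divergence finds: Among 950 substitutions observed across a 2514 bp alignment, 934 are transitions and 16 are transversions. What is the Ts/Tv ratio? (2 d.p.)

58.38

R = 934/16 = 58.375 ≈ 58.38 (to 2 d.p.).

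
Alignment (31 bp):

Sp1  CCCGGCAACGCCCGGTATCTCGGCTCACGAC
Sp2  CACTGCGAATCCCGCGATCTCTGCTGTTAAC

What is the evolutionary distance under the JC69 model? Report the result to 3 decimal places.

The sequences differ at 12 of 31 sites, so p = 12/31 ≈ 0.387097.
d = −(3/4) ln(1 − 4p/3) = −0.75 ln(1 − 0.516129) = −0.75 ln(0.483871)
  = −0.75 × (-0.725937) = 0.544453 substitutions/site.

0.544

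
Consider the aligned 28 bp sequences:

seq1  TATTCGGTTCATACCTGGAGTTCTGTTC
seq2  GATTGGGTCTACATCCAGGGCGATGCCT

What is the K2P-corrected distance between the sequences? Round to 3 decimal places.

Of 28 sites, 11 differences are transitions and 4 are transversions, so P = 11/28 ≈ 0.392857 and Q = 4/28 ≈ 0.142857.
Under the Kimura two-parameter model, d = −½ ln(1 − 2P − Q) − ¼ ln(1 − 2Q).
1 − 2P − Q = 0.071429, giving −½ ln(0.071429) = 1.319526.
1 − 2Q = 0.714286, giving −¼ ln(0.714286) = 0.084118.
d = 1.319526 + 0.084118 = 1.403644.

1.404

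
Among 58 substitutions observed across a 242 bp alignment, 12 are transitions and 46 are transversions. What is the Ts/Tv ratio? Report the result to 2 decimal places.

0.26

R = 12/46 = 0.260869… ≈ 0.26 (to 2 d.p.).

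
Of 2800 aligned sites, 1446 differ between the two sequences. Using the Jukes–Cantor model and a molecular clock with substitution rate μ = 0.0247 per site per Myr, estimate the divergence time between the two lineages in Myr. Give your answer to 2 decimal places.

p = 1446/2800 ≈ 0.516429.
d = −(3/4) ln(1 − 4p/3) = −0.75 ln(1 − 0.688572) = −0.75 ln(0.311428)
  = −0.75 × (-1.166587) = 0.874940 substitutions/site.
Under a molecular clock d = 2μt, so t = d/(2μ) = 0.874940 / (2 × 0.0247) = 17.71 Myr.

17.71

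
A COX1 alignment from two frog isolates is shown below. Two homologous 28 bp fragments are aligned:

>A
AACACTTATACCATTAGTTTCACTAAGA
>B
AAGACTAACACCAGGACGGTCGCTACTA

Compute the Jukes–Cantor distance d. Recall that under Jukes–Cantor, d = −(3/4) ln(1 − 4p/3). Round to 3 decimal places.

The sequences differ at 11 of 28 sites, so p = 11/28 ≈ 0.392857.
d = −(3/4) ln(1 − 4p/3) = −0.75 ln(1 − 0.523809) = −0.75 ln(0.476191)
  = −0.75 × (-0.741936) = 0.556452 substitutions/site.

0.556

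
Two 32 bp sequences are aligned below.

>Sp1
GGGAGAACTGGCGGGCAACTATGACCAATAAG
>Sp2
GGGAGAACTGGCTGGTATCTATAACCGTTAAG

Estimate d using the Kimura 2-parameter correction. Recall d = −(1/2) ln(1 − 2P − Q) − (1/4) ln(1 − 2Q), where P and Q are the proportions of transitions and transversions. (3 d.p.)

0.217

Of 32 sites, 3 differences are transitions and 3 are transversions, so P = 3/32 = 0.09375 and Q = 3/32 = 0.09375.
Under the Kimura two-parameter model, d = −½ ln(1 − 2P − Q) − ¼ ln(1 − 2Q).
1 − 2P − Q = 0.71875, giving −½ ln(0.71875) = 0.165121.
1 − 2Q = 0.8125, giving −¼ ln(0.8125) = 0.051910.
d = 0.165121 + 0.051910 = 0.217031.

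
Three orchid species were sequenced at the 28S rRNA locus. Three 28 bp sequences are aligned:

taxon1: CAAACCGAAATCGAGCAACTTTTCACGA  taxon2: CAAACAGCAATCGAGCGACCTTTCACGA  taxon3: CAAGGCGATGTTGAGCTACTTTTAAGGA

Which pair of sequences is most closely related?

taxon1–taxon2: 4/28 differ, p = 0.143, d = 0.158.
taxon1–taxon3: 8/28 differ, p = 0.286, d = 0.360.
taxon2–taxon3: 11/28 differ, p = 0.393, d = 0.556.
The smallest distance is between taxon1 and taxon2.

taxon1 and taxon2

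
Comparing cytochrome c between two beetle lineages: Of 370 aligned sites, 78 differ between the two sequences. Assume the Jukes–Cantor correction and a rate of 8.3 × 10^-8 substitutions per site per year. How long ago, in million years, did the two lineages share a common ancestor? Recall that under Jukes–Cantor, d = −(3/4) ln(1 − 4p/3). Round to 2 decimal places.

1.49

p = 78/370 ≈ 0.210811.
d = −(3/4) ln(1 − 4p/3) = −0.75 ln(1 − 0.281081) = −0.75 ln(0.718919)
  = −0.75 × (-0.330007) = 0.247505 substitutions/site.
Under a molecular clock d = 2μt, so t = d/(2μ) = 0.247505 / (2 × 8.3 × 10^-8) = 1.49 million years.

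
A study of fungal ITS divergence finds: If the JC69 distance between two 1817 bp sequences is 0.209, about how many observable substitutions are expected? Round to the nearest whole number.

Invert JC69: p = (3/4)(1 − e^(−4d/3)) = 0.75 × (1 − e^(-0.278667)) = 0.75 × (1 − 0.756792) = 0.182406.
Expected differing sites = pL ≈ 0.182406 × 1817 = 331.431702 ≈ 331.

331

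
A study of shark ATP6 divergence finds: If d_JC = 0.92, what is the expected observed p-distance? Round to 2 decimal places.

0.53

p = (3/4)(1 − e^(−4d/3)) = 0.75 × (1 − e^(-1.226667)) = 0.75 × (1 − 0.293268) = 0.530049.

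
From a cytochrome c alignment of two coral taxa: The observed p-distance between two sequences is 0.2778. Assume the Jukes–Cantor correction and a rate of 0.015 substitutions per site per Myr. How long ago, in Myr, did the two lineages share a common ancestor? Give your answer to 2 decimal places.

d = −(3/4) ln(1 − 4p/3) = −0.75 ln(1 − 0.3704) = −0.75 ln(0.6296)
  = −0.75 × (-0.462671) = 0.347003 substitutions/site.
Under a molecular clock d = 2μt, so t = d/(2μ) = 0.347003 / (2 × 0.015) = 11.57 Myr.

11.57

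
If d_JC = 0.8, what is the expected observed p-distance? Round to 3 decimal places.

p = (3/4)(1 − e^(−4d/3)) = 0.75 × (1 − e^(-1.066667)) = 0.75 × (1 − 0.344154) = 0.491885.

0.492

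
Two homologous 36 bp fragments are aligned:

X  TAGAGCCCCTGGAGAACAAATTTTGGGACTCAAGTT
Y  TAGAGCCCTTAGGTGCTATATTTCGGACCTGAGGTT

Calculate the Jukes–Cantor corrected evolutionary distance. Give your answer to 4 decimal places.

0.4926

The sequences differ at 13 of 36 sites, so p = 13/36 ≈ 0.361111.
d = −(3/4) ln(1 − 4p/3) = −0.75 ln(1 − 0.481481) = −0.75 ln(0.518519)
  = −0.75 × (-0.656779) = 0.492584 substitutions/site.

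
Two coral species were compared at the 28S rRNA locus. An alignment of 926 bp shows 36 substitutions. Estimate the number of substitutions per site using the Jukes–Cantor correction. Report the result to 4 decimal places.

0.0399

p = 36/926 ≈ 0.038877.
d = −(3/4) ln(1 − 4p/3) = −0.75 ln(1 − 0.051836) = −0.75 ln(0.948164)
  = −0.75 × (-0.053228) = 0.039921 substitutions/site.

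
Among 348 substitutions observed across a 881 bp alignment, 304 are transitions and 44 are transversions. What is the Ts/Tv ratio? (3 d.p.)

6.909

R = 304/44 = 6.909090… ≈ 6.909 (to 3 d.p.).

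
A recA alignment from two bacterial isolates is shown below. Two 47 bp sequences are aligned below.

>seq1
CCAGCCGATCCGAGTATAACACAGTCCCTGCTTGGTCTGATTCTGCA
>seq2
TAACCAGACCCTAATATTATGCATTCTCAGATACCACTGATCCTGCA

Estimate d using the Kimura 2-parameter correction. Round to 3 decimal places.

Of 47 sites, 7 differences are transitions and 12 are transversions, so P = 7/47 ≈ 0.148936 and Q = 12/47 ≈ 0.255319.
Under the Kimura two-parameter model, d = −½ ln(1 − 2P − Q) − ¼ ln(1 − 2Q).
1 − 2P − Q = 0.446809, giving −½ ln(0.446809) = 0.402812.
1 − 2Q = 0.489362, giving −¼ ln(0.489362) = 0.178663.
d = 0.402812 + 0.178663 = 0.581475.

0.581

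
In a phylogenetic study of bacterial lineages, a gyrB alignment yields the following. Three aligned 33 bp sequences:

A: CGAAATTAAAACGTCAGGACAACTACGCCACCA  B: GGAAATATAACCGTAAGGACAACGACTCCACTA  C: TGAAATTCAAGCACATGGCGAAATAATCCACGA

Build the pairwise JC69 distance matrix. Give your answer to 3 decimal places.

A–B: 8/33 sites differ → p ≈ 0.242424, d = −0.75 ln(1 − 0.323232) = 0.292820 ≈ 0.293.
A–C: 13/33 sites differ → p ≈ 0.393939, d = −0.75 ln(1 − 0.525252) = 0.558728 ≈ 0.559.
B–C: 13/33 sites differ → p ≈ 0.393939, d = −0.75 ln(1 − 0.525252) = 0.558728 ≈ 0.559.

d(A,B) = 0.293, d(A,C) = 0.559, d(B,C) = 0.559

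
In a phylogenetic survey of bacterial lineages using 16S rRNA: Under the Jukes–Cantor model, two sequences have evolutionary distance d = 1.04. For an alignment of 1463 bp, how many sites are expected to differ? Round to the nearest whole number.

Invert JC69: p = (3/4)(1 − e^(−4d/3)) = 0.75 × (1 − e^(-1.386667)) = 0.75 × (1 − 0.249907) = 0.562570.
Expected differing sites = pL ≈ 0.562570 × 1463 = 823.03991 ≈ 823.

823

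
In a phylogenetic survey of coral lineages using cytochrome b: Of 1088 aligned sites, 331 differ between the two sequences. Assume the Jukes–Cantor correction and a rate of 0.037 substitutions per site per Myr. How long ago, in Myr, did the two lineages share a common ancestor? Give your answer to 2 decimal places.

p = 331/1088 ≈ 0.304228.
d = −(3/4) ln(1 − 4p/3) = −0.75 ln(1 − 0.405637) = −0.75 ln(0.594363)
  = −0.75 × (-0.520265) = 0.390199 substitutions/site.
Under a molecular clock d = 2μt, so t = d/(2μ) = 0.390199 / (2 × 0.037) = 5.27 Myr.

5.27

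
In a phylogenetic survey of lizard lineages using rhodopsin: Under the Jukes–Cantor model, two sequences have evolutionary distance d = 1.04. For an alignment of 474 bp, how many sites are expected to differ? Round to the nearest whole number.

Invert JC69: p = (3/4)(1 − e^(−4d/3)) = 0.75 × (1 − e^(-1.386667)) = 0.75 × (1 − 0.249907) = 0.562570.
Expected differing sites = pL ≈ 0.562570 × 474 = 266.65818 ≈ 267.

267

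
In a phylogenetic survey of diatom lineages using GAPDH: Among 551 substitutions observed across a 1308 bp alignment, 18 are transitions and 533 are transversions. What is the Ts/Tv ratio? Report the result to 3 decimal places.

R = 18/533 = 0.033771… ≈ 0.034 (to 3 d.p.).

0.034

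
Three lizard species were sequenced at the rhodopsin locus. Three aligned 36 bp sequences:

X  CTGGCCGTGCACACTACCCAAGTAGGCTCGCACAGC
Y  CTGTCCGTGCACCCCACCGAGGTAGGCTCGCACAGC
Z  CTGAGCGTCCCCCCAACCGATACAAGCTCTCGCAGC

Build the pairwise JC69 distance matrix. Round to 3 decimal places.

d(X,Y) = 0.154, d(X,Z) = 0.493, d(Y,Z) = 0.392

X–Y: 5/36 sites differ → p ≈ 0.138889, d = −0.75 ln(1 − 0.185185) = 0.153596 ≈ 0.154.
X–Z: 13/36 sites differ → p ≈ 0.361111, d = −0.75 ln(1 − 0.481481) = 0.492584 ≈ 0.493.
Y–Z: 11/36 sites differ → p ≈ 0.305556, d = −0.75 ln(1 − 0.407408) = 0.392437 ≈ 0.392.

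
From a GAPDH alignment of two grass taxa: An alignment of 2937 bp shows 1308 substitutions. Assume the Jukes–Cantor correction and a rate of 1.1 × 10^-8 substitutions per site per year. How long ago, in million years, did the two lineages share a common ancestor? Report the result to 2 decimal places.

30.71

p = 1308/2937 ≈ 0.445352.
d = −(3/4) ln(1 − 4p/3) = −0.75 ln(1 − 0.593803) = −0.75 ln(0.406197)
  = −0.75 × (-0.900917) = 0.675688 substitutions/site.
Under a molecular clock d = 2μt, so t = d/(2μ) = 0.675688 / (2 × 1.1 × 10^-8) = 30.71 million years.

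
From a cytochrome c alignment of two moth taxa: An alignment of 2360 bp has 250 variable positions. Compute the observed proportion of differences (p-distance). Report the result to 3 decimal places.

0.106

p = 250/2360 = 0.105932… ≈ 0.106 (to 3 d.p.).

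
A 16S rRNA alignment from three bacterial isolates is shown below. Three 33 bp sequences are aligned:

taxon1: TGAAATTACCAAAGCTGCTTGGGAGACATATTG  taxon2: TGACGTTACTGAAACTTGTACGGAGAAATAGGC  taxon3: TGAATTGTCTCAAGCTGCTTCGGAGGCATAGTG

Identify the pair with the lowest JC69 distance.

taxon1 and taxon3

taxon1–taxon2: 13/33 differ, p = 0.394, d = 0.559.
taxon1–taxon3: 8/33 differ, p = 0.242, d = 0.293.
taxon2–taxon3: 13/33 differ, p = 0.394, d = 0.559.
The smallest distance is between taxon1 and taxon3.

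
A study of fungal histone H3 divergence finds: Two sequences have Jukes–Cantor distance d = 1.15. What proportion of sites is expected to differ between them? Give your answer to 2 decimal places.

0.59

p = (3/4)(1 − e^(−4d/3)) = 0.75 × (1 − e^(-1.533333)) = 0.75 × (1 − 0.215815) = 0.588139.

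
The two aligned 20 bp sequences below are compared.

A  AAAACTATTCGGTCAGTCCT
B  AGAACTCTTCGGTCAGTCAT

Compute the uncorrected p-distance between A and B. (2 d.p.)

The sequences differ at 3 of 20 positions (sites 2, 7, 19).
p = 3/20 = 0.15.

0.15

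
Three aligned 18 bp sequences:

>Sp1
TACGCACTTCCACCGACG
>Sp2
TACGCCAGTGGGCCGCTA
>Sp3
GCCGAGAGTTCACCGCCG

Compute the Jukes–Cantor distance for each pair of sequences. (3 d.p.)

Sp1–Sp2: 9/18 sites differ → p = 0.5, d = −0.75 ln(1 − 0.666667) = 0.823960 ≈ 0.824.
Sp1–Sp3: 8/18 sites differ → p ≈ 0.444444, d = −0.75 ln(1 − 0.592592) = 0.673455 ≈ 0.673.
Sp2–Sp3: 9/18 sites differ → p = 0.5, d = −0.75 ln(1 − 0.666667) = 0.823960 ≈ 0.824.

d(Sp1,Sp2) = 0.824, d(Sp1,Sp3) = 0.673, d(Sp2,Sp3) = 0.824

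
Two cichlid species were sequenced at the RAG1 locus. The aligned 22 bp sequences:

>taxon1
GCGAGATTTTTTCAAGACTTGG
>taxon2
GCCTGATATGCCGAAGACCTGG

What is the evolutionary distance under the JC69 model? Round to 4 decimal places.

The sequences differ at 8 of 22 sites (3, 4, 8, 10, 11, 12, 13, 19), so p = 8/22 ≈ 0.363636.
d = −(3/4) ln(1 − 4p/3) = −0.75 ln(1 − 0.484848) = −0.75 ln(0.515152)
  = −0.75 × (-0.663293) = 0.497470 substitutions/site.

0.4975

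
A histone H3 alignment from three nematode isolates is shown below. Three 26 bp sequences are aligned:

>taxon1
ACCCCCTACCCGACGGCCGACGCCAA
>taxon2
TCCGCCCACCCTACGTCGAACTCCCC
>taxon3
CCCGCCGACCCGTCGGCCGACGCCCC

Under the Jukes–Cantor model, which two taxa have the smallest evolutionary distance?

taxon1 and taxon3

taxon1–taxon2: 10/26 differ, p = 0.385, d = 0.539.
taxon1–taxon3: 6/26 differ, p = 0.231, d = 0.276.
taxon2–taxon3: 8/26 differ, p = 0.308, d = 0.396.
The smallest distance is between taxon1 and taxon3.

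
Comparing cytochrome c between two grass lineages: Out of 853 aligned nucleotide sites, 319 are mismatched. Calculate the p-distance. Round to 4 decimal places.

0.3740

p = 319/853 = 0.373974… ≈ 0.3740 (to 4 d.p.).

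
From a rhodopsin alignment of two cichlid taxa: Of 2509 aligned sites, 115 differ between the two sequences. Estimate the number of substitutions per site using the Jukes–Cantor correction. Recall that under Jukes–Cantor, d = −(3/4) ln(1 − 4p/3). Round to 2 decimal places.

0.05

p = 115/2509 ≈ 0.045835.
d = −(3/4) ln(1 − 4p/3) = −0.75 ln(1 − 0.061113) = −0.75 ln(0.938887)
  = −0.75 × (-0.063060) = 0.047295 substitutions/site.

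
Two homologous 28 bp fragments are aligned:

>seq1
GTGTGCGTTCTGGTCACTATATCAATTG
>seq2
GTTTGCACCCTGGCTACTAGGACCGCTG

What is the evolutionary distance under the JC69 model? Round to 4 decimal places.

0.6355

The sequences differ at 12 of 28 sites, so p = 12/28 ≈ 0.428571.
d = −(3/4) ln(1 − 4p/3) = −0.75 ln(1 − 0.571428) = −0.75 ln(0.428572)
  = −0.75 × (-0.847297) = 0.635473 substitutions/site.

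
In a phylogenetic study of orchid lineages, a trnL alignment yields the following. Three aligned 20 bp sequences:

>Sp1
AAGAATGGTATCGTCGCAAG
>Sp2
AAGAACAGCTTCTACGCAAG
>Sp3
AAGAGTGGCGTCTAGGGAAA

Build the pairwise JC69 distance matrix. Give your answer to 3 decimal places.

d(Sp1,Sp2) = 0.383, d(Sp1,Sp3) = 0.572, d(Sp2,Sp3) = 0.471

Sp1–Sp2: 6/20 sites differ → p = 0.3, d = −0.75 ln(1 − 0.4) = 0.383119 ≈ 0.383.
Sp1–Sp3: 8/20 sites differ → p = 0.4, d = −0.75 ln(1 − 0.533333) = 0.571605 ≈ 0.572.
Sp2–Sp3: 7/20 sites differ → p = 0.35, d = −0.75 ln(1 − 0.466667) = 0.471457 ≈ 0.471.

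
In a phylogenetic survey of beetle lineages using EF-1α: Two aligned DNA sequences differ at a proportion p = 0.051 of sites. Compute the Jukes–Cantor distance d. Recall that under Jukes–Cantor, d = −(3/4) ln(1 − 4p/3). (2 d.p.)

0.05

d = −(3/4) ln(1 − 4p/3) = −0.75 ln(1 − 0.068) = −0.75 ln(0.932)
  = −0.75 × (-0.070422) = 0.052817 substitutions/site.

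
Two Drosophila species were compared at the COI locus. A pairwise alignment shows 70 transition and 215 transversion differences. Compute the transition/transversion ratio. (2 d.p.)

R = 70/215 = 0.325581… ≈ 0.33 (to 2 d.p.).

0.33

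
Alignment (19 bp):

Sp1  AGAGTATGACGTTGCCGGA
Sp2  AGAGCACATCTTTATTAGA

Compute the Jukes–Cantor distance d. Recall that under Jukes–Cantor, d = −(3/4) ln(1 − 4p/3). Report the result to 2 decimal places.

0.75

The sequences differ at 9 of 19 sites (5, 7, 8, 9, 11, 14, 15, 16, 17), so p = 9/19 ≈ 0.473684.
d = −(3/4) ln(1 − 4p/3) = −0.75 ln(1 − 0.631579) = −0.75 ln(0.368421)
  = −0.75 × (-0.998529) = 0.748897 substitutions/site.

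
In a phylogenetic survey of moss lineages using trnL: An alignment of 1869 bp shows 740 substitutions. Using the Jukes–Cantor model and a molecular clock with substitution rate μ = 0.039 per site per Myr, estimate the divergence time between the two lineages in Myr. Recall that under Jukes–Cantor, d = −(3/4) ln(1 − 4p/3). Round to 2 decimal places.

p = 740/1869 ≈ 0.395934.
d = −(3/4) ln(1 − 4p/3) = −0.75 ln(1 − 0.527912) = −0.75 ln(0.472088)
  = −0.75 × (-0.750590) = 0.562943 substitutions/site.
Under a molecular clock d = 2μt, so t = d/(2μ) = 0.562943 / (2 × 0.039) = 7.22 Myr.

7.22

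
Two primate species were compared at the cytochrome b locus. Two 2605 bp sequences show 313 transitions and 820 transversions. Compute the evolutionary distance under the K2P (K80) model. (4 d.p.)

P = 313/2605 ≈ 0.120154 and Q = 820/2605 ≈ 0.314779.
Under the Kimura two-parameter model, d = −½ ln(1 − 2P − Q) − ¼ ln(1 − 2Q).
1 − 2P − Q = 0.444913, giving −½ ln(0.444913) = 0.404938.
1 − 2Q = 0.370442, giving −¼ ln(0.370442) = 0.248265.
d = 0.404938 + 0.248265 = 0.653203.

0.6532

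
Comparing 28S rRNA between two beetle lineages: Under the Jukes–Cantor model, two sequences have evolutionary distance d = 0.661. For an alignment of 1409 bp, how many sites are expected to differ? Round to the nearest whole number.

Invert JC69: p = (3/4)(1 − e^(−4d/3)) = 0.75 × (1 − e^(-0.881333)) = 0.75 × (1 − 0.414230) = 0.439328.
Expected differing sites = pL ≈ 0.439328 × 1409 = 619.013152 ≈ 619.

619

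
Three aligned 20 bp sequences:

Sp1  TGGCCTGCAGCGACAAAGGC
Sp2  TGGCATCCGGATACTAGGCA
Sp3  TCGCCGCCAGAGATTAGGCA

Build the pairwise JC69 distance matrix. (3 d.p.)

d(Sp1,Sp2) = 0.687, d(Sp1,Sp3) = 0.687, d(Sp2,Sp3) = 0.383

Sp1–Sp2: 9/20 sites differ → p = 0.45, d = −0.75 ln(1 − 0.6) = 0.687218 ≈ 0.687.
Sp1–Sp3: 9/20 sites differ → p = 0.45, d = −0.75 ln(1 − 0.6) = 0.687218 ≈ 0.687.
Sp2–Sp3: 6/20 sites differ → p = 0.3, d = −0.75 ln(1 − 0.4) = 0.383119 ≈ 0.383.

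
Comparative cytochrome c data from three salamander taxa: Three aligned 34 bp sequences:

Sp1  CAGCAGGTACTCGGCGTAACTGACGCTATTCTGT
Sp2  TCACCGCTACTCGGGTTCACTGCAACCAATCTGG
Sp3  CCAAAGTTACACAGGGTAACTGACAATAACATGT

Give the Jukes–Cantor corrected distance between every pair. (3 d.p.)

Sp1–Sp2: 14/34 sites differ → p ≈ 0.411765, d = −0.75 ln(1 − 0.54902) = 0.597249 ≈ 0.597.
Sp1–Sp3: 12/34 sites differ → p ≈ 0.352941, d = −0.75 ln(1 − 0.470588) = 0.476991 ≈ 0.477.
Sp2–Sp3: 15/34 sites differ → p ≈ 0.441176, d = −0.75 ln(1 − 0.588235) = 0.665477 ≈ 0.665.

d(Sp1,Sp2) = 0.597, d(Sp1,Sp3) = 0.477, d(Sp2,Sp3) = 0.665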